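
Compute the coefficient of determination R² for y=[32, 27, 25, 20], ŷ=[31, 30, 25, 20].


ȳ = 26
SS_res = Σ(y-ŷ)² = 10
SS_tot = Σ(y-ȳ)² = 74
R² = 1 - SS_res/SS_tot = 1 - 0.1351 = 0.8649

0.8649


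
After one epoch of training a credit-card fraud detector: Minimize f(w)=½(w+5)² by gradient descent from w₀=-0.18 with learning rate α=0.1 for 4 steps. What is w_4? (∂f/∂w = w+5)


step 1: grad = -0.18+5 = 4.82; w = -0.18 - 0.1·(4.82) = -0.662
step 2: grad = -0.662+5 = 4.338; w = -0.662 - 0.1·(4.338) = -1.0958
step 3: grad = -1.0958+5 = 3.9042; w = -1.0958 - 0.1·(3.9042) = -1.48622
step 4: grad = -1.48622+5 = 3.51378; w = -1.48622 - 0.1·(3.51378) = -1.837598

-1.837598


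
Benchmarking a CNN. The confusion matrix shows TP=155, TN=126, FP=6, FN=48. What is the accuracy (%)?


Accuracy = (TP+TN)/(TP+TN+FP+FN)
= (155+126)/(335)
= 281/335 = 83.88%

83.88%


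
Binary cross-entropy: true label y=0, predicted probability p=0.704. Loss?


BCE = -[y·ln(p) + (1-y)·ln(1-p)]
= -0 - 1·ln(1-0.704)
= -ln(0.296) = 1.2174

1.2174


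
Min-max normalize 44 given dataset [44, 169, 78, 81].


min=44, max=169
(44-44)/(169-44) = 0/125 = 0.0

0.0


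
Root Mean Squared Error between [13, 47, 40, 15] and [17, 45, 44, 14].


MSE = 37/4 = 9.25
RMSE = √(37/4) = 3.0414

3.0414


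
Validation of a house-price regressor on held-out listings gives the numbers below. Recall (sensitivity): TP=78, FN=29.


Recall = TP/(TP+FN)
= 78/(78+29)
= 78/107 = 72.9%

72.9%


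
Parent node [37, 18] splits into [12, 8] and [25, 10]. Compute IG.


Parent = [37, 18], H_parent = 0.9121
H_left = 0.971 (n=20), H_right = 0.8631 (n=35)
H_children = (20/55)·0.971 + (35/55)·0.8631 = 0.9023
IG = 0.9121 - 0.9023 = 0.0098

0.0098


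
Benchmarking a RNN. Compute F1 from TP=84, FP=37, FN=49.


Precision = 84/121 = 0.6942
Recall = 84/133 = 0.6316
F1 = 2·P·R/(P+R) = 2·TP/(2·TP+FP+FN) = 168/(168+37+49) = 168/254 = 0.6614

0.6614


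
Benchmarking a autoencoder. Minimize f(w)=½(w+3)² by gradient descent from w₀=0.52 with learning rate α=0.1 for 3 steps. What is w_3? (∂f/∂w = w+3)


step 1: grad = 0.52+3 = 3.52; w = 0.52 - 0.1·(3.52) = 0.168
step 2: grad = 0.168+3 = 3.168; w = 0.168 - 0.1·(3.168) = -0.1488
step 3: grad = -0.1488+3 = 2.8512; w = -0.1488 - 0.1·(2.8512) = -0.43392

-0.43392


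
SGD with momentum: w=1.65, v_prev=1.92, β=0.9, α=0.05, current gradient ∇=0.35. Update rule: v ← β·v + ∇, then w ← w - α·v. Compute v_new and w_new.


v_new = 0.9·1.92 + 0.35 = 1.728 + 0.35 = 2.078
w_new = 1.65 - 0.05·2.078 = 1.65 - 0.1039 = 1.5461

v_new=2.078, w_new=1.5461


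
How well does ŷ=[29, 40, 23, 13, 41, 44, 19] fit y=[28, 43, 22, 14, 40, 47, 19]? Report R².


ȳ = 30.4286
SS_res = Σ(y-ŷ)² = 22
SS_tot = Σ(y-ȳ)² = 1001.71
R² = 1 - SS_res/SS_tot = 1 - 0.022 = 0.978

0.978


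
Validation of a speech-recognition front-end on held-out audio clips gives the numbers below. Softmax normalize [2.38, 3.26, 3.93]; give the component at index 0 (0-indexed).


Exponentials: e^2.38=10.8049, e^3.26=26.0495, e^3.93=50.907
Sum = 87.7614
Softmax = [0.1231, 0.2968, 0.5801]
p[0] = 10.8049/87.7614 = 0.1231

0.1231


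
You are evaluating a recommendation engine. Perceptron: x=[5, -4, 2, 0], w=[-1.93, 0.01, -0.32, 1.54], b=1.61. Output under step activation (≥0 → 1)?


z = (5)·(-1.93) + (-4)·(0.01) + (2)·(-0.32) + (0)·(1.54) + 1.61
  = -8.72
step(z) = 0 (z<0)

0


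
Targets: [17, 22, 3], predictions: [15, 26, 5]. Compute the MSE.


Squared errors: (17-15)²=4, (22-26)²=16, (3-5)²=4
Sum = 24
MSE = 24/3 = 8

8


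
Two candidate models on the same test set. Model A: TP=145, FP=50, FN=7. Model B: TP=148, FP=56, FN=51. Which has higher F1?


Model A: P=145/195=0.7436, R=145/152=0.9539, F1=2PR/(P+R)=2TP/(2TP+FP+FN)=290/347=0.8357
Model B: P=148/204=0.7255, R=148/199=0.7437, F1=2PR/(P+R)=2TP/(2TP+FP+FN)=296/403=0.7345
0.8357 > 0.7345 → Model A

Model A


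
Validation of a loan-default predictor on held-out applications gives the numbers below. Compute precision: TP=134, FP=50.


Precision = TP/(TP+FP)
= 134/(134+50)
= 134/184 = 72.83%

72.83%


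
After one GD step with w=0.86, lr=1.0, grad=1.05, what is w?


w_new = w - α·∇
= 0.86 - 1.0·1.05
= 0.86 - 1.05
= -0.19

-0.19


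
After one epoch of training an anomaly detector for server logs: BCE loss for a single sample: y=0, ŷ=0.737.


BCE = -[y·ln(p) + (1-y)·ln(1-p)]
= -0 - 1·ln(1-0.737)
= -ln(0.263) = 1.3356

1.3356


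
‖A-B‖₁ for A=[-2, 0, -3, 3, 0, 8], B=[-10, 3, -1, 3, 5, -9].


d = |-2+ 10| + |0-3| + |-3+ 1| + |3-3| + |0-5| + |8+ 9|
  = 8 + 3 + 2 + 0 + 5 + 17
  = 35

35


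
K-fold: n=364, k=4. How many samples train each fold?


Fold size = 364/4 = 91
Training per fold = 364 - 91 = 273

273


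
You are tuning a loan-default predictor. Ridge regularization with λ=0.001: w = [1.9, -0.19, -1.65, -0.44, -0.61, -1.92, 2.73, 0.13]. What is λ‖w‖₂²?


‖w‖₂² = (1.9)² + (-0.19)² + (-1.65)² + (-0.44)² + (-0.61)² + (-1.92)² + (2.73)² + (0.13)²
     = 3.61 + 0.0361 + 2.7225 + 0.1936 + 0.3721 + 3.6864 + 7.4529 + 0.0169
     = 18.0905
λ·‖w‖₂² = 0.001·18.0905 = 0.01809

0.01809


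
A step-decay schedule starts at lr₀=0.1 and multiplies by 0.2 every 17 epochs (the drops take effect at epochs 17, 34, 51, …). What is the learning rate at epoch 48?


n_drops = ⌊48/17⌋ = 2
lr = 0.1·0.2^2 = 0.1·0.04 = 0.004

0.004


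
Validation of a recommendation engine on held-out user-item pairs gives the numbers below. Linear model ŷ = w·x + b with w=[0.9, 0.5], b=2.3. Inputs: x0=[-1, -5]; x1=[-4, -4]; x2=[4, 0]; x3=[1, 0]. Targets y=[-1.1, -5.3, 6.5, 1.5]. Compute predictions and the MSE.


ŷ0 = (0.9)·(-1) + (0.5)·(-5) + 2.3 = -1.1
ŷ1 = (0.9)·(-4) + (0.5)·(-4) + 2.3 = -3.3
ŷ2 = (0.9)·(4) + (0.5)·(0) + 2.3 = 5.9
ŷ3 = (0.9)·(1) + (0.5)·(0) + 2.3 = 3.2
errors² = [0.0, 4.0, 0.36, 2.89]
MSE = 7.2500/4 = 1.8125

1.8125


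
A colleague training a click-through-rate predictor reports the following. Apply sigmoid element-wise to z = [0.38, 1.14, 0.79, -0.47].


σ(0.38) = 1/(1+e^-0.38) = 0.5939
σ(1.14) = 1/(1+e^-1.14) = 0.7577
σ(0.79) = 1/(1+e^-0.79) = 0.6878
σ(-0.47) = 1/(1+e^0.47) = 0.3846
result = [0.5939, 0.7577, 0.6878, 0.3846]

[0.5939, 0.7577, 0.6878, 0.3846]


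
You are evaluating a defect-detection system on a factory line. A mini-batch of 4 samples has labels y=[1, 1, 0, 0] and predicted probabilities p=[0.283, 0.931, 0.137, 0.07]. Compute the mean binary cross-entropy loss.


L[0] = -ln(0.283) = 1.2623
L[1] = -ln(0.931) = 0.0715
L[2] = -ln(1-0.137) = -ln(0.863) = 0.1473
L[3] = -ln(1-0.07) = -ln(0.93) = 0.0726
mean = (1.2623 + 0.0715 + 0.1473 + 0.0726)/4 = 0.3884

0.3884


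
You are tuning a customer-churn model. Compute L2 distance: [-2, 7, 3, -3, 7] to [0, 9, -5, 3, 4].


d = √((-2-0)² + (7-9)² + (3+ 5)² + (-3-3)² + (7-4)²)
  = √(4 + 4 + 64 + 36 + 9)
  = √117 = 10.8167

10.8167


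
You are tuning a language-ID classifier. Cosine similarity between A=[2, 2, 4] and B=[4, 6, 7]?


A·B = 2·4 + 2·6 + 4·7 = 48
‖A‖ = √24 = 4.899, ‖B‖ = √101 = 10.0499
cos = 48/(√24·√101) = 48/√2424 = 0.9749

0.9749


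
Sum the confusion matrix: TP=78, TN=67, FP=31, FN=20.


Total = TP + TN + FP + FN
= 78 + 67 + 31 + 20
= 196
(Predicted positive: 109, predicted negative: 87)

196


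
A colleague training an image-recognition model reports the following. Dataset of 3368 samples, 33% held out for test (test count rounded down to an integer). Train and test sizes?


Test = ⌊3368·33/100⌋ = 1111
Train = 3368 - 1111 = 2257

Train: 2257, Test: 1111


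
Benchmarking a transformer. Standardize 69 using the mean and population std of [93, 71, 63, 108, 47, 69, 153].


μ = 86.2857, σ = 32.9186
z = (69 - 86.2857)/32.9186 = -0.5251

-0.5251


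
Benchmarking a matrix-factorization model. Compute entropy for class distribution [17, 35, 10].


Probabilities: [17/62, 35/62, 10/62] ≈ [0.2742, 0.5645, 0.1613]
H = -((17/62)·log₂(17/62) + (35/62)·log₂(35/62) + (10/62)·log₂(10/62))
  = 1.4021 bits

1.4021 bits


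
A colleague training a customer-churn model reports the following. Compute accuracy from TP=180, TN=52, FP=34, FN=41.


Accuracy = (TP+TN)/(TP+TN+FP+FN)
= (180+52)/(307)
= 232/307 = 75.57%

75.57%


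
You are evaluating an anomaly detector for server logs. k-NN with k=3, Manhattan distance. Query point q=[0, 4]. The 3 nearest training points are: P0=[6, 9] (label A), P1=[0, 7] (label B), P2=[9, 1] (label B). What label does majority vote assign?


d(q,P0) = 11  (label A)
d(q,P1) = 3  (label B)
d(q,P2) = 12  (label B)
Votes: A=1, B=2
Majority → B

B


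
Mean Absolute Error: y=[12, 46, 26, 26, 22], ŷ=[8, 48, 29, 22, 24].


Absolute errors: |12-8|=4, |46-48|=2, |26-29|=3, |26-22|=4, |22-24|=2
Sum = 15
MAE = 15/5 = 3

3


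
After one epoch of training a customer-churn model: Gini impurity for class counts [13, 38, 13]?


Probabilities: [13/64, 38/64, 13/64] ≈ [0.2031, 0.5938, 0.2031]
Σpᵢ² = (169 + 1444 + 169)/64² = 1782/4096
Gini = 1 - Σpᵢ² = 1 - 1782/4096 = 0.5649

0.5649


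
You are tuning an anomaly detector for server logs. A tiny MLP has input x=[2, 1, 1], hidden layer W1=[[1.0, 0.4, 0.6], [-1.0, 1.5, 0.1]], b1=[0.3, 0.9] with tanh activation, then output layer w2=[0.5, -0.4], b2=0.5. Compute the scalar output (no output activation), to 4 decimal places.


z1[0] = (1.0)·(2) + (0.4)·(1) + (0.6)·(1) + 0.3 = 3.3
z1[1] = (-1.0)·(2) + (1.5)·(1) + (0.1)·(1) + 0.9 = 0.5
h = tanh(z1) = [0.9973, 0.4621]
output = (0.5)·(0.9973) + (-0.4)·(0.4621) + 0.5 = 0.8138

0.8138


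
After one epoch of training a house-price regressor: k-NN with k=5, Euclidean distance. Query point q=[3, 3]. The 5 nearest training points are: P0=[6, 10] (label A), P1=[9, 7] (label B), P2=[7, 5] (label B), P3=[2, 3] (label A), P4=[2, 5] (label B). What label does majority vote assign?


d(q,P0) = 7.6158  (label A)
d(q,P1) = 7.2111  (label B)
d(q,P2) = 4.4721  (label B)
d(q,P3) = 1.0  (label A)
d(q,P4) = 2.2361  (label B)
Votes: A=2, B=3
Majority → B

B


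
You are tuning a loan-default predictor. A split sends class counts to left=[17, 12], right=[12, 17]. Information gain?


Parent = [29, 29], H_parent = 1
H_left = 0.9784 (n=29), H_right = 0.9784 (n=29)
H_children = (29/58)·0.9784 + (29/58)·0.9784 = 0.9784
IG = 1 - 0.9784 = 0.0216

0.0216


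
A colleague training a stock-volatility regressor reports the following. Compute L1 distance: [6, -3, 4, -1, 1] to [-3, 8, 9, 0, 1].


d = |6+ 3| + |-3-8| + |4-9| + |-1-0| + |1-1|
  = 9 + 11 + 5 + 1 + 0
  = 26

26


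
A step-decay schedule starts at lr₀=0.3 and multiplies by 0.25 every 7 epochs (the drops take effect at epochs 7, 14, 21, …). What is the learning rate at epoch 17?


n_drops = ⌊17/7⌋ = 2
lr = 0.3·0.25^2 = 0.3·0.0625 = 0.01875

0.01875


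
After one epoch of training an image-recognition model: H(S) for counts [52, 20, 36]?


Probabilities: [52/108, 20/108, 36/108] ≈ [0.4815, 0.1852, 0.3333]
H = -((52/108)·log₂(52/108) + (20/108)·log₂(20/108) + (36/108)·log₂(36/108))
  = 1.4866 bits

1.4866 bits


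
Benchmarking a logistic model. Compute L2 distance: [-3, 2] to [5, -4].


d = √((-3-5)² + (2+ 4)²)
  = √(64 + 36)
  = √100 = 10.0

10.0


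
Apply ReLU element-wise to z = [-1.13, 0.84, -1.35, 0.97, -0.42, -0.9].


ReLU(-1.13) = max(0, -1.13) = 0.0
ReLU(0.84) = max(0, 0.84) = 0.84
ReLU(-1.35) = max(0, -1.35) = 0.0
ReLU(0.97) = max(0, 0.97) = 0.97
ReLU(-0.42) = max(0, -0.42) = 0.0
ReLU(-0.9) = max(0, -0.9) = 0.0
result = [0.0, 0.84, 0.0, 0.97, 0.0, 0.0]

[0.0, 0.84, 0.0, 0.97, 0.0, 0.0]


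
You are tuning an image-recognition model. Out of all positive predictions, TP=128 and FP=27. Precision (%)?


Precision = TP/(TP+FP)
= 128/(128+27)
= 128/155 = 82.58%

82.58%


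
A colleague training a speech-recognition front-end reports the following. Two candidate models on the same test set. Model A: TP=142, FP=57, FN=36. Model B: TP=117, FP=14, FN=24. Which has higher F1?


Model A: P=142/199=0.7136, R=142/178=0.7978, F1=2PR/(P+R)=2TP/(2TP+FP+FN)=284/377=0.7533
Model B: P=117/131=0.8931, R=117/141=0.8298, F1=2PR/(P+R)=2TP/(2TP+FP+FN)=234/272=0.8603
0.7533 < 0.8603 → Model B

Model B


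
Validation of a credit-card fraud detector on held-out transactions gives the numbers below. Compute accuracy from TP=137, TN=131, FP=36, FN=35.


Accuracy = (TP+TN)/(TP+TN+FP+FN)
= (137+131)/(339)
= 268/339 = 79.06%

79.06%


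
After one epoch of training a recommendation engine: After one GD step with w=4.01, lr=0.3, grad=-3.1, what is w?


w_new = w - α·∇
= 4.01 - 0.3·-3.1
= 4.01 + 0.93
= 4.94

4.94


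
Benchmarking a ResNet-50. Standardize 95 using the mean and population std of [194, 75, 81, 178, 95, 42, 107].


μ = 110.2857, σ = 51.5522
z = (95 - 110.2857)/51.5522 = -0.2965

-0.2965


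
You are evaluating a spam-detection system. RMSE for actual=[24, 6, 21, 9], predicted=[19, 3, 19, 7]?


MSE = 42/4 = 10.5
RMSE = √(42/4) = 3.2404

3.2404


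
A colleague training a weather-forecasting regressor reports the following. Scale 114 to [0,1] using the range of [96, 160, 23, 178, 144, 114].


min=23, max=178
(114-23)/(178-23) = 91/155 = 0.5871

0.5871


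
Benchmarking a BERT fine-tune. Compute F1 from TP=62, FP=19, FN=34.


Precision = 62/81 = 0.7654
Recall = 62/96 = 0.6458
F1 = 2·P·R/(P+R) = 2·TP/(2·TP+FP+FN) = 124/(124+19+34) = 124/177 = 0.7006

0.7006


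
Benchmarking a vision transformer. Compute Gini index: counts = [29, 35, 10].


Probabilities: [29/74, 35/74, 10/74] ≈ [0.3919, 0.473, 0.1351]
Σpᵢ² = (841 + 1225 + 100)/74² = 2166/5476
Gini = 1 - Σpᵢ² = 1 - 2166/5476 = 0.6045

0.6045


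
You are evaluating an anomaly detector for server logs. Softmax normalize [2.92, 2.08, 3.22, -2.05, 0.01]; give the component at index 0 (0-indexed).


Exponentials: e^2.92=18.5413, e^2.08=8.0045, e^3.22=25.0281, e^-2.05=0.1287, e^0.01=1.0101
Sum = 52.7127
Softmax = [0.3517, 0.1519, 0.4748, 0.0024, 0.0192]
p[0] = 18.5413/52.7127 = 0.3517

0.3517


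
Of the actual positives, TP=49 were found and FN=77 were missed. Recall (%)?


Recall = TP/(TP+FN)
= 49/(49+77)
= 49/126 = 38.89%

38.89%


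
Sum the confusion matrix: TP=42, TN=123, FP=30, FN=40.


Total = TP + TN + FP + FN
= 42 + 123 + 30 + 40
= 235
(Predicted positive: 72, predicted negative: 163)

235


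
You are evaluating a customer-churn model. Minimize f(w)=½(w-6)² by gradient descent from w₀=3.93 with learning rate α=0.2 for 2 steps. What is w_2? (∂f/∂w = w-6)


step 1: grad = 3.93-6 = -2.07; w = 3.93 - 0.2·(-2.07) = 4.344
step 2: grad = 4.344-6 = -1.656; w = 4.344 - 0.2·(-1.656) = 4.6752

4.6752


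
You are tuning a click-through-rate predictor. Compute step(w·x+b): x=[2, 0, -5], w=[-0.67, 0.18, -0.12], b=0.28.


z = (2)·(-0.67) + (0)·(0.18) + (-5)·(-0.12) + 0.28
  = -0.46
step(z) = 0 (z<0)

0


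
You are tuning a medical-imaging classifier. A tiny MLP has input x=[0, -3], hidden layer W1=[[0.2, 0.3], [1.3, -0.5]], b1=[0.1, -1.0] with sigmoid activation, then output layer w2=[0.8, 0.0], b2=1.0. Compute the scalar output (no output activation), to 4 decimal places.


z1[0] = (0.2)·(0) + (0.3)·(-3) + 0.1 = -0.8
z1[1] = (1.3)·(0) + (-0.5)·(-3) - 1.0 = 0.5
h = sigmoid(z1) = [0.31, 0.6225]
output = (0.8)·(0.31) + (0.0)·(0.6225) + 1.0 = 1.248

1.248


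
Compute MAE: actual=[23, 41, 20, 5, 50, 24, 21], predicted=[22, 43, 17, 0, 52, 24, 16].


Absolute errors: |23-22|=1, |41-43|=2, |20-17|=3, |5-0|=5, |50-52|=2, |24-24|=0, |21-16|=5
Sum = 18
MAE = 18/7 = 18/7

18/7


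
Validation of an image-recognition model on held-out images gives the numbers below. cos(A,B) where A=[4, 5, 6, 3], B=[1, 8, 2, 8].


A·B = 4·1 + 5·8 + 6·2 + 3·8 = 80
‖A‖ = √86 = 9.2736, ‖B‖ = √133 = 11.5326
cos = 80/(√86·√133) = 80/√11438 = 0.748

0.748


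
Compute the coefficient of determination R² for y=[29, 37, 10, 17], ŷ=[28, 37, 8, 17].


ȳ = 23.25
SS_res = Σ(y-ŷ)² = 5
SS_tot = Σ(y-ȳ)² = 436.75
R² = 1 - SS_res/SS_tot = 1 - 0.0114 = 0.9886

0.9886


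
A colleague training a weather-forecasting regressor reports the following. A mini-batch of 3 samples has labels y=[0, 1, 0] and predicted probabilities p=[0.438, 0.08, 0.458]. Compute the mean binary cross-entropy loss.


L[0] = -ln(1-0.438) = -ln(0.562) = 0.5763
L[1] = -ln(0.08) = 2.5257
L[2] = -ln(1-0.458) = -ln(0.542) = 0.6125
mean = (0.5763 + 2.5257 + 0.6125)/3 = 1.2382

1.2382


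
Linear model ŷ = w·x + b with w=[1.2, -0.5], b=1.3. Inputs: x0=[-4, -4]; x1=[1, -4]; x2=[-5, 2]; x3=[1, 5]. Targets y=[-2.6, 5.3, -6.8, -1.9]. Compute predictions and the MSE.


ŷ0 = (1.2)·(-4) + (-0.5)·(-4) + 1.3 = -1.5
ŷ1 = (1.2)·(1) + (-0.5)·(-4) + 1.3 = 4.5
ŷ2 = (1.2)·(-5) + (-0.5)·(2) + 1.3 = -5.7
ŷ3 = (1.2)·(1) + (-0.5)·(5) + 1.3 = 0.0
errors² = [1.21, 0.64, 1.21, 3.61]
MSE = 6.6700/4 = 1.6675

1.6675


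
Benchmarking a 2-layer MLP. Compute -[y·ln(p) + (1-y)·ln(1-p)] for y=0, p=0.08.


BCE = -[y·ln(p) + (1-y)·ln(1-p)]
= -0 - 1·ln(1-0.08)
= -ln(0.92) = 0.0834

0.0834


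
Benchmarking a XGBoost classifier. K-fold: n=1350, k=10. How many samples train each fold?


Fold size = 1350/10 = 135
Training per fold = 1350 - 135 = 1215

1215


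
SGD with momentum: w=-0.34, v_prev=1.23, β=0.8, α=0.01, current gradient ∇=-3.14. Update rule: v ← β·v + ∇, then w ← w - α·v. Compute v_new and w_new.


v_new = 0.8·1.23 - 3.14 = 0.984 - 3.14 = -2.156
w_new = -0.34 - 0.01·-2.156 = -0.34 + 0.02156 = -0.31844

v_new=-2.156, w_new=-0.31844


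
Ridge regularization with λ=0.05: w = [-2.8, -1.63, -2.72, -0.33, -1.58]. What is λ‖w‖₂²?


‖w‖₂² = (-2.8)² + (-1.63)² + (-2.72)² + (-0.33)² + (-1.58)²
     = 7.84 + 2.6569 + 7.3984 + 0.1089 + 2.4964
     = 20.5006
λ·‖w‖₂² = 0.05·20.5006 = 1.02503

1.02503


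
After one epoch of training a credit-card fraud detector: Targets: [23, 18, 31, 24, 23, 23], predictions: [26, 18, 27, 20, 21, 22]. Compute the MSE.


Squared errors: (23-26)²=9, (18-18)²=0, (31-27)²=16, (24-20)²=16, (23-21)²=4, (23-22)²=1
Sum = 46
MSE = 46/6 = 23/3

23/3


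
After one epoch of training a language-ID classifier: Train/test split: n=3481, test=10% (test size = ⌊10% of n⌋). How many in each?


Test = ⌊3481·10/100⌋ = 348
Train = 3481 - 348 = 3133

Train: 3133, Test: 348


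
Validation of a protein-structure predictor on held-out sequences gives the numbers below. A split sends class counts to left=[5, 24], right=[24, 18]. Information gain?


Parent = [29, 42], H_parent = 0.9757
H_left = 0.6632 (n=29), H_right = 0.9852 (n=42)
H_children = (29/71)·0.6632 + (42/71)·0.9852 = 0.8537
IG = 0.9757 - 0.8537 = 0.122

0.122


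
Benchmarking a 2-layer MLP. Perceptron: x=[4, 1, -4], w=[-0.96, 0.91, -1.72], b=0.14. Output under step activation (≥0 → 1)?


z = (4)·(-0.96) + (1)·(0.91) + (-4)·(-1.72) + 0.14
  = 4.09
step(z) = 1 (z≥0)

1


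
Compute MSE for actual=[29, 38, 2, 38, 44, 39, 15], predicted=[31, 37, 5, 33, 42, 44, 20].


Squared errors: (29-31)²=4, (38-37)²=1, (2-5)²=9, (38-33)²=25, (44-42)²=4, (39-44)²=25, (15-20)²=25
Sum = 93
MSE = 93/7 = 93/7

93/7


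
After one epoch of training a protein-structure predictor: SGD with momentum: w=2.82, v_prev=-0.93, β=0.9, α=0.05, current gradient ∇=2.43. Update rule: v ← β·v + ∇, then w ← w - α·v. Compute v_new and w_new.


v_new = 0.9·-0.93 + 2.43 = -0.837 + 2.43 = 1.593
w_new = 2.82 - 0.05·1.593 = 2.82 - 0.07965 = 2.74035

v_new=1.593, w_new=2.74035


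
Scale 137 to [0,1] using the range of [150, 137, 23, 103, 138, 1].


min=1, max=150
(137-1)/(150-1) = 136/149 = 0.9128

0.9128


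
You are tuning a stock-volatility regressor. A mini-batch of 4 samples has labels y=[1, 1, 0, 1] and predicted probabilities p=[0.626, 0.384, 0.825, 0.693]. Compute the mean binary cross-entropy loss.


L[0] = -ln(0.626) = 0.4684
L[1] = -ln(0.384) = 0.9571
L[2] = -ln(1-0.825) = -ln(0.175) = 1.743
L[3] = -ln(0.693) = 0.3667
mean = (0.4684 + 0.9571 + 1.743 + 0.3667)/4 = 0.8838

0.8838


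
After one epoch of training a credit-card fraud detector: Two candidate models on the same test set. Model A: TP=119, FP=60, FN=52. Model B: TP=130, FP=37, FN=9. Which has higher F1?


Model A: P=119/179=0.6648, R=119/171=0.6959, F1=2PR/(P+R)=2TP/(2TP+FP+FN)=238/350=0.68
Model B: P=130/167=0.7784, R=130/139=0.9353, F1=2PR/(P+R)=2TP/(2TP+FP+FN)=260/306=0.8497
0.68 < 0.8497 → Model B

Model B


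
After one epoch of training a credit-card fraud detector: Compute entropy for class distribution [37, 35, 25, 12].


Probabilities: [37/109, 35/109, 25/109, 12/109] ≈ [0.3394, 0.3211, 0.2294, 0.1101]
H = -((37/109)·log₂(37/109) + (35/109)·log₂(35/109) + (25/109)·log₂(25/109) + (12/109)·log₂(12/109))
  = 1.893 bits

1.893 bits


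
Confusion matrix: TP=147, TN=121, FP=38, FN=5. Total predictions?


Total = TP + TN + FP + FN
= 147 + 121 + 38 + 5
= 311
(Predicted positive: 185, predicted negative: 126)

311


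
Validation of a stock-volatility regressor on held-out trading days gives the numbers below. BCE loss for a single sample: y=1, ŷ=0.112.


BCE = -[y·ln(p) + (1-y)·ln(1-p)]
= -1·ln(0.112) - 0
= -ln(0.112) = 2.1893

2.1893


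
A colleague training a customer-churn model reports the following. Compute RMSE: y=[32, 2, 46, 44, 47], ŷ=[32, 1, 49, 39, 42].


MSE = 60/5 = 12
RMSE = √(60/5) = 3.4641

3.4641


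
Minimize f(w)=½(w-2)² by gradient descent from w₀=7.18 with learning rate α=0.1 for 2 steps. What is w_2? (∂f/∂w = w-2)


step 1: grad = 7.18-2 = 5.18; w = 7.18 - 0.1·(5.18) = 6.662
step 2: grad = 6.662-2 = 4.662; w = 6.662 - 0.1·(4.662) = 6.1958

6.1958


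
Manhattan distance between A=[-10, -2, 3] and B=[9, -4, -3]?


d = |-10-9| + |-2+ 4| + |3+ 3|
  = 19 + 2 + 6
  = 27

27


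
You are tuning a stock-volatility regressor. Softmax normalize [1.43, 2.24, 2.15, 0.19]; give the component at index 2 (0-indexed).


Exponentials: e^1.43=4.1787, e^2.24=9.3933, e^2.15=8.5849, e^0.19=1.2092
Sum = 23.3661
Softmax = [0.1788, 0.402, 0.3674, 0.0518]
p[2] = 8.5849/23.3661 = 0.3674

0.3674


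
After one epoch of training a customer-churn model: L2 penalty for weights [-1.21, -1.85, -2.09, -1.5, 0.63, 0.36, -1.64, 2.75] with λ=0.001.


‖w‖₂² = (-1.21)² + (-1.85)² + (-2.09)² + (-1.5)² + (0.63)² + (0.36)² + (-1.64)² + (2.75)²
     = 1.4641 + 3.4225 + 4.3681 + 2.25 + 0.3969 + 0.1296 + 2.6896 + 7.5625
     = 22.2833
λ·‖w‖₂² = 0.001·22.2833 = 0.022283

0.022283


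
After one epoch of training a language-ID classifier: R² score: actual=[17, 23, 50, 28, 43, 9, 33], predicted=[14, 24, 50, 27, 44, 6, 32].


ȳ = 29
SS_res = Σ(y-ŷ)² = 22
SS_tot = Σ(y-ȳ)² = 1234
R² = 1 - SS_res/SS_tot = 1 - 0.0178 = 0.9822

0.9822


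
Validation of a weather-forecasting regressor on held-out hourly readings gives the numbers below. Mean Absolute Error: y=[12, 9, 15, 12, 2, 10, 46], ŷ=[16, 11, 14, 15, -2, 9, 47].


Absolute errors: |12-16|=4, |9-11|=2, |15-14|=1, |12-15|=3, |2+ 2|=4, |10-9|=1, |46-47|=1
Sum = 16
MAE = 16/7 = 16/7

16/7


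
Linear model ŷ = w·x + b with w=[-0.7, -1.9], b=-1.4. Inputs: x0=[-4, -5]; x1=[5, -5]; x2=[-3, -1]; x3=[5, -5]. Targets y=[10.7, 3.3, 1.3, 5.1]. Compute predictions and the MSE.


ŷ0 = (-0.7)·(-4) + (-1.9)·(-5) - 1.4 = 10.9
ŷ1 = (-0.7)·(5) + (-1.9)·(-5) - 1.4 = 4.6
ŷ2 = (-0.7)·(-3) + (-1.9)·(-1) - 1.4 = 2.6
ŷ3 = (-0.7)·(5) + (-1.9)·(-5) - 1.4 = 4.6
errors² = [0.04, 1.69, 1.69, 0.25]
MSE = 3.6700/4 = 0.9175

0.9175


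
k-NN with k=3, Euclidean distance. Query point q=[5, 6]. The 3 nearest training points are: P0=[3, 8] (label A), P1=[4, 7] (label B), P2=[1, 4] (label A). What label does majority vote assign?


d(q,P0) = 2.8284  (label A)
d(q,P1) = 1.4142  (label B)
d(q,P2) = 4.4721  (label A)
Votes: A=2, B=1
Majority → A

A


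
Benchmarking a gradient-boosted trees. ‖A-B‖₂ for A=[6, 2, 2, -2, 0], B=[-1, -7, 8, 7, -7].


d = √((6+ 1)² + (2+ 7)² + (2-8)² + (-2-7)² + (0+ 7)²)
  = √(49 + 81 + 36 + 81 + 49)
  = √296 = 17.2047

17.2047


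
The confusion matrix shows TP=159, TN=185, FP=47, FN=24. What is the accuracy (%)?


Accuracy = (TP+TN)/(TP+TN+FP+FN)
= (159+185)/(415)
= 344/415 = 82.89%

82.89%


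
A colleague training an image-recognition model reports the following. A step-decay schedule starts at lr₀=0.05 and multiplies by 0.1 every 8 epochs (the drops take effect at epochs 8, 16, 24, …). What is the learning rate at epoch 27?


n_drops = ⌊27/8⌋ = 3
lr = 0.05·0.1^3 = 0.05·0.001 = 0.00005

0.00005


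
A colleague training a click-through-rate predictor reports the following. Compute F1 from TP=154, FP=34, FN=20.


Precision = 154/188 = 0.8191
Recall = 154/174 = 0.8851
F1 = 2·P·R/(P+R) = 2·TP/(2·TP+FP+FN) = 308/(308+34+20) = 308/362 = 0.8508

0.8508


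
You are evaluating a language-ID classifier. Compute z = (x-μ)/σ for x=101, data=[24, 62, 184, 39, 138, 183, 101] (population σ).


μ = 104.4286, σ = 61.1716
z = (101 - 104.4286)/61.1716 = -0.056

-0.056


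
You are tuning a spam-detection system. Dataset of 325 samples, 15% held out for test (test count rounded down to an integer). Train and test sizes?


Test = ⌊325·15/100⌋ = 48
Train = 325 - 48 = 277

Train: 277, Test: 48


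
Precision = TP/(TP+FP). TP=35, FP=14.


Precision = TP/(TP+FP)
= 35/(35+14)
= 35/49 = 71.43%

71.43%


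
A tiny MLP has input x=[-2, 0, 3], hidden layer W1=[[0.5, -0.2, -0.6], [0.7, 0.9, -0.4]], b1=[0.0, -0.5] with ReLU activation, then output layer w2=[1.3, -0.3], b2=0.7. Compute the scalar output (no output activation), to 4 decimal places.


z1[0] = (0.5)·(-2) + (-0.2)·(0) + (-0.6)·(3) + 0.0 = -2.8
z1[1] = (0.7)·(-2) + (0.9)·(0) + (-0.4)·(3) - 0.5 = -3.1
h = ReLU(z1) = [0.0, 0.0]
output = (1.3)·(0.0) + (-0.3)·(0.0) + 0.7 = 0.7

0.7


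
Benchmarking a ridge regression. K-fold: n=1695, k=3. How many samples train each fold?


Fold size = 1695/3 = 565
Training per fold = 1695 - 565 = 1130

1130


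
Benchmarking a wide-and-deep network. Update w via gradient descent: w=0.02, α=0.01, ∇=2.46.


w_new = w - α·∇
= 0.02 - 0.01·2.46
= 0.02 - 0.0246
= -0.0046

-0.0046


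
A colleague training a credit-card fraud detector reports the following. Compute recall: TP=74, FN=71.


Recall = TP/(TP+FN)
= 74/(74+71)
= 74/145 = 51.03%

51.03%


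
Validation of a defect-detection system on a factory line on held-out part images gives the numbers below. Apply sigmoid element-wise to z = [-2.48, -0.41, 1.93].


σ(-2.48) = 1/(1+e^2.48) = 0.0773
σ(-0.41) = 1/(1+e^0.41) = 0.3989
σ(1.93) = 1/(1+e^-1.93) = 0.8732
result = [0.0773, 0.3989, 0.8732]

[0.0773, 0.3989, 0.8732]


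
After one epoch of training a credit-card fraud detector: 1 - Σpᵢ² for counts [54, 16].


Probabilities: [54/70, 16/70] ≈ [0.7714, 0.2286]
Σpᵢ² = (2916 + 256)/70² = 3172/4900
Gini = 1 - Σpᵢ² = 1 - 3172/4900 = 0.3527

0.3527


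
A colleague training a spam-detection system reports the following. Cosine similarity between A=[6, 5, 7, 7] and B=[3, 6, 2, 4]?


A·B = 6·3 + 5·6 + 7·2 + 7·4 = 90
‖A‖ = √159 = 12.6095, ‖B‖ = √65 = 8.0623
cos = 90/(√159·√65) = 90/√10335 = 0.8853

0.8853


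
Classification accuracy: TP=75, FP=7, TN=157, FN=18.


Accuracy = (TP+TN)/(TP+TN+FP+FN)
= (75+157)/(257)
= 232/257 = 90.27%

90.27%


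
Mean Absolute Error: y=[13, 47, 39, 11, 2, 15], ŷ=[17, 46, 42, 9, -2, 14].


Absolute errors: |13-17|=4, |47-46|=1, |39-42|=3, |11-9|=2, |2+ 2|=4, |15-14|=1
Sum = 15
MAE = 15/6 = 5/2

5/2


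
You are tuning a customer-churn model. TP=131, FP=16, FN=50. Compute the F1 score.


Precision = 131/147 = 0.8912
Recall = 131/181 = 0.7238
F1 = 2·P·R/(P+R) = 2·TP/(2·TP+FP+FN) = 262/(262+16+50) = 262/328 = 0.7988

0.7988


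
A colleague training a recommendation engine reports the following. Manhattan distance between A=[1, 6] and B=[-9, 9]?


d = |1+ 9| + |6-9|
  = 10 + 3
  = 13

13


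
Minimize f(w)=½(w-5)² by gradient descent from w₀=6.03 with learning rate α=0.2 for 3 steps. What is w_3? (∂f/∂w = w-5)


step 1: grad = 6.03-5 = 1.03; w = 6.03 - 0.2·(1.03) = 5.824
step 2: grad = 5.824-5 = 0.824; w = 5.824 - 0.2·(0.824) = 5.6592
step 3: grad = 5.6592-5 = 0.6592; w = 5.6592 - 0.2·(0.6592) = 5.52736

5.52736


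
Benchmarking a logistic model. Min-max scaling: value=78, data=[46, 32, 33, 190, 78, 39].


min=32, max=190
(78-32)/(190-32) = 46/158 = 0.2911

0.2911


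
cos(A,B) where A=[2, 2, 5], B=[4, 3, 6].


A·B = 2·4 + 2·3 + 5·6 = 44
‖A‖ = √33 = 5.7446, ‖B‖ = √61 = 7.8102
cos = 44/(√33·√61) = 44/√2013 = 0.9807

0.9807


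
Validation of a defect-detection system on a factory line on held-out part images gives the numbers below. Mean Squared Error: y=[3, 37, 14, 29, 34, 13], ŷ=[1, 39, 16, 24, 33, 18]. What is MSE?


Squared errors: (3-1)²=4, (37-39)²=4, (14-16)²=4, (29-24)²=25, (34-33)²=1, (13-18)²=25
Sum = 63
MSE = 63/6 = 21/2

21/2


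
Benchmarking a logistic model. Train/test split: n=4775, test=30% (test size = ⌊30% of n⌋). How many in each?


Test = ⌊4775·30/100⌋ = 1432
Train = 4775 - 1432 = 3343

Train: 3343, Test: 1432


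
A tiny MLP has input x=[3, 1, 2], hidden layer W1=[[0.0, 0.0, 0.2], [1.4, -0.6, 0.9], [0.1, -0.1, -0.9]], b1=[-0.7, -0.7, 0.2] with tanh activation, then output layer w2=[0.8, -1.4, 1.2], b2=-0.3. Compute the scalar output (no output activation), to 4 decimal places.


z1[0] = (0.0)·(3) + (0.0)·(1) + (0.2)·(2) - 0.7 = -0.3
z1[1] = (1.4)·(3) + (-0.6)·(1) + (0.9)·(2) - 0.7 = 4.7
z1[2] = (0.1)·(3) + (-0.1)·(1) + (-0.9)·(2) + 0.2 = -1.4
h = tanh(z1) = [-0.2913, 0.9998, -0.8854]
output = (0.8)·(-0.2913) + (-1.4)·(0.9998) + (1.2)·(-0.8854) - 0.3 = -2.9952

-2.9952


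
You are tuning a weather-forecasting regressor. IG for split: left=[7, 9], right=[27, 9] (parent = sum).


Parent = [34, 18], H_parent = 0.9306
H_left = 0.9887 (n=16), H_right = 0.8113 (n=36)
H_children = (16/52)·0.9887 + (36/52)·0.8113 = 0.8659
IG = 0.9306 - 0.8659 = 0.0647

0.0647


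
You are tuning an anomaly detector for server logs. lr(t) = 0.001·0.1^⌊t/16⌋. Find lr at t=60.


n_drops = ⌊60/16⌋ = 3
lr = 0.001·0.1^3 = 0.001·0.001 = 0.000001

0.000001


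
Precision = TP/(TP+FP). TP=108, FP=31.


Precision = TP/(TP+FP)
= 108/(108+31)
= 108/139 = 77.7%

77.7%


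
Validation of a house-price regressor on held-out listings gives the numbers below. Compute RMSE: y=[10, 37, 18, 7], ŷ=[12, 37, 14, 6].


MSE = 21/4 = 5.25
RMSE = √(21/4) = 2.2913

2.2913


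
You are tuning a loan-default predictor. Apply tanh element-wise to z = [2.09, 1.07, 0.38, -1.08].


tanh(2.09) = 0.9699
tanh(1.07) = 0.7895
tanh(0.38) = 0.3627
tanh(-1.08) = -0.7932
result = [0.9699, 0.7895, 0.3627, -0.7932]

[0.9699, 0.7895, 0.3627, -0.7932]


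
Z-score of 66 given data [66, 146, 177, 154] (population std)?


μ = 135.75, σ = 41.8472
z = (66 - 135.75)/41.8472 = -1.6668

-1.6668


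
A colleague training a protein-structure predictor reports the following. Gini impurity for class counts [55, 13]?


Probabilities: [55/68, 13/68] ≈ [0.8088, 0.1912]
Σpᵢ² = (3025 + 169)/68² = 3194/4624
Gini = 1 - Σpᵢ² = 1 - 3194/4624 = 0.3093

0.3093


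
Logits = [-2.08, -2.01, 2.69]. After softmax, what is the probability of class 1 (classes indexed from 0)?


Exponentials: e^-2.08=0.1249, e^-2.01=0.134, e^2.69=14.7317
Sum = 14.9906
Softmax = [0.0083, 0.0089, 0.9827]
p[1] = 0.134/14.9906 = 0.0089

0.0089


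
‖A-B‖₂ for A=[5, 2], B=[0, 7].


d = √((5-0)² + (2-7)²)
  = √(25 + 25)
  = √50 = 7.0711

7.0711


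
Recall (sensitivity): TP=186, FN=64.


Recall = TP/(TP+FN)
= 186/(186+64)
= 186/250 = 74.4%

74.4%


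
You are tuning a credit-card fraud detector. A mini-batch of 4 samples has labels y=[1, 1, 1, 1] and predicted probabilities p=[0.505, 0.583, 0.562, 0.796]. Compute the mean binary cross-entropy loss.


L[0] = -ln(0.505) = 0.6832
L[1] = -ln(0.583) = 0.5396
L[2] = -ln(0.562) = 0.5763
L[3] = -ln(0.796) = 0.2282
mean = (0.6832 + 0.5396 + 0.5763 + 0.2282)/4 = 0.5068

0.5068


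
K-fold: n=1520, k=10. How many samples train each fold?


Fold size = 1520/10 = 152
Training per fold = 1520 - 152 = 1368

1368


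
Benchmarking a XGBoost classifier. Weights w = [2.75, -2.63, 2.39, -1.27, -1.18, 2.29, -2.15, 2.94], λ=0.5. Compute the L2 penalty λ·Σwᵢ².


‖w‖₂² = (2.75)² + (-2.63)² + (2.39)² + (-1.27)² + (-1.18)² + (2.29)² + (-2.15)² + (2.94)²
     = 7.5625 + 6.9169 + 5.7121 + 1.6129 + 1.3924 + 5.2441 + 4.6225 + 8.6436
     = 41.707
λ·‖w‖₂² = 0.5·41.707 = 20.8535

20.8535


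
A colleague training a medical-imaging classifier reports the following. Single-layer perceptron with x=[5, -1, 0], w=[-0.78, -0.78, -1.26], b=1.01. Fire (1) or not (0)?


z = (5)·(-0.78) + (-1)·(-0.78) + (0)·(-1.26) + 1.01
  = -2.11
step(z) = 0 (z<0)

0


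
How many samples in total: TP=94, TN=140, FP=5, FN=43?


Total = TP + TN + FP + FN
= 94 + 140 + 5 + 43
= 282
(Predicted positive: 99, predicted negative: 183)

282


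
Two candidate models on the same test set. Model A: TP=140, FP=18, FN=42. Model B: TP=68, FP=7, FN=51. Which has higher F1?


Model A: P=140/158=0.8861, R=140/182=0.7692, F1=2PR/(P+R)=2TP/(2TP+FP+FN)=280/340=0.8235
Model B: P=68/75=0.9067, R=68/119=0.5714, F1=2PR/(P+R)=2TP/(2TP+FP+FN)=136/194=0.701
0.8235 > 0.701 → Model A

Model A


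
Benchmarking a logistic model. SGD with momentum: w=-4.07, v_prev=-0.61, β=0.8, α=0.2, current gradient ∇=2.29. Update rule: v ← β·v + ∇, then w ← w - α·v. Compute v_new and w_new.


v_new = 0.8·-0.61 + 2.29 = -0.488 + 2.29 = 1.802
w_new = -4.07 - 0.2·1.802 = -4.07 - 0.3604 = -4.4304

v_new=1.802, w_new=-4.4304


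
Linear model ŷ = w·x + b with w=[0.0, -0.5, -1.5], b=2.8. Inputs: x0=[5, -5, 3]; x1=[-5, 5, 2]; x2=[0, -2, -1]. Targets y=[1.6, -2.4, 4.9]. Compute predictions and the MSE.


ŷ0 = (0.0)·(5) + (-0.5)·(-5) + (-1.5)·(3) + 2.8 = 0.8
ŷ1 = (0.0)·(-5) + (-0.5)·(5) + (-1.5)·(2) + 2.8 = -2.7
ŷ2 = (0.0)·(0) + (-0.5)·(-2) + (-1.5)·(-1) + 2.8 = 5.3
errors² = [0.64, 0.09, 0.16]
MSE = 0.8900/3 = 0.2967

0.2967


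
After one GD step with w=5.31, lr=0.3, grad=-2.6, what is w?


w_new = w - α·∇
= 5.31 - 0.3·-2.6
= 5.31 + 0.78
= 6.09

6.09


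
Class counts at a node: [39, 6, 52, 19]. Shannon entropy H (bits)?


Probabilities: [39/116, 6/116, 52/116, 19/116] ≈ [0.3362, 0.0517, 0.4483, 0.1638]
H = -((39/116)·log₂(39/116) + (6/116)·log₂(6/116) + (52/116)·log₂(52/116) + (19/116)·log₂(19/116))
  = 1.6961 bits

1.6961 bits


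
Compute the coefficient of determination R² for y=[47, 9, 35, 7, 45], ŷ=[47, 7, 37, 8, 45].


ȳ = 28.6
SS_res = Σ(y-ŷ)² = 9
SS_tot = Σ(y-ȳ)² = 1499.2
R² = 1 - SS_res/SS_tot = 1 - 0.006 = 0.994

0.994


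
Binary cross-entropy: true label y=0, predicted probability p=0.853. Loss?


BCE = -[y·ln(p) + (1-y)·ln(1-p)]
= -0 - 1·ln(1-0.853)
= -ln(0.147) = 1.9173

1.9173


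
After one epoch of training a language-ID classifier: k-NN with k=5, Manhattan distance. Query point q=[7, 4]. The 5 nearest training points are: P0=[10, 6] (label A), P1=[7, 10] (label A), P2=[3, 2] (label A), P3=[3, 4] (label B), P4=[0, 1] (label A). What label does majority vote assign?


d(q,P0) = 5  (label A)
d(q,P1) = 6  (label A)
d(q,P2) = 6  (label A)
d(q,P3) = 4  (label B)
d(q,P4) = 10  (label A)
Votes: A=4, B=1
Majority → A

A


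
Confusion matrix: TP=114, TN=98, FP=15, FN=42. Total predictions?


Total = TP + TN + FP + FN
= 114 + 98 + 15 + 42
= 269
(Predicted positive: 129, predicted negative: 140)

269


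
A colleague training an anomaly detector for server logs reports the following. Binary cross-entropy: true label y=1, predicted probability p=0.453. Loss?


BCE = -[y·ln(p) + (1-y)·ln(1-p)]
= -1·ln(0.453) - 0
= -ln(0.453) = 0.7919

0.7919


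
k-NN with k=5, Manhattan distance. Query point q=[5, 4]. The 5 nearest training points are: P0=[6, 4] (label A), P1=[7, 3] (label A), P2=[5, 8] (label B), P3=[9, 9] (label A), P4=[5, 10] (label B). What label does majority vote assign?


d(q,P0) = 1  (label A)
d(q,P1) = 3  (label A)
d(q,P2) = 4  (label B)
d(q,P3) = 9  (label A)
d(q,P4) = 6  (label B)
Votes: A=3, B=2
Majority → A

A


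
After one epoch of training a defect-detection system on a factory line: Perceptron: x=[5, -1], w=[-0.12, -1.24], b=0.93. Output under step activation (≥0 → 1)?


z = (5)·(-0.12) + (-1)·(-1.24) + 0.93
  = 1.57
step(z) = 1 (z≥0)

1


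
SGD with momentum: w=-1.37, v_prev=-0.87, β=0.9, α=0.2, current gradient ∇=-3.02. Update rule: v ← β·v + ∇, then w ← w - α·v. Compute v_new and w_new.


v_new = 0.9·-0.87 - 3.02 = -0.783 - 3.02 = -3.803
w_new = -1.37 - 0.2·-3.803 = -1.37 + 0.7606 = -0.6094

v_new=-3.803, w_new=-0.6094


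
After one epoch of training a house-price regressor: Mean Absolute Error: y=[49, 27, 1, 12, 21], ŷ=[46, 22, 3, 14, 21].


Absolute errors: |49-46|=3, |27-22|=5, |1-3|=2, |12-14|=2, |21-21|=0
Sum = 12
MAE = 12/5 = 12/5

12/5


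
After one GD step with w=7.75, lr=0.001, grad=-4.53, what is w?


w_new = w - α·∇
= 7.75 - 0.001·-4.53
= 7.75 + 0.00453
= 7.75453

7.75453


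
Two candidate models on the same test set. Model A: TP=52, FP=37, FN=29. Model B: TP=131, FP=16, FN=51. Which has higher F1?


Model A: P=52/89=0.5843, R=52/81=0.642, F1=2PR/(P+R)=2TP/(2TP+FP+FN)=104/170=0.6118
Model B: P=131/147=0.8912, R=131/182=0.7198, F1=2PR/(P+R)=2TP/(2TP+FP+FN)=262/329=0.7964
0.6118 < 0.7964 → Model B

Model B


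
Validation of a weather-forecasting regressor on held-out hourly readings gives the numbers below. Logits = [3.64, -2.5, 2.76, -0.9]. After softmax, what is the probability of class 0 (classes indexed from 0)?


Exponentials: e^3.64=38.0918, e^-2.5=0.0821, e^2.76=15.7998, e^-0.9=0.4066
Sum = 54.3803
Softmax = [0.7005, 0.0015, 0.2905, 0.0075]
p[0] = 38.0918/54.3803 = 0.7005

0.7005


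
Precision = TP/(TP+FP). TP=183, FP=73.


Precision = TP/(TP+FP)
= 183/(183+73)
= 183/256 = 71.48%

71.48%


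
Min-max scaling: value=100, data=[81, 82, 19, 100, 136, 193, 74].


min=19, max=193
(100-19)/(193-19) = 81/174 = 0.4655

0.4655


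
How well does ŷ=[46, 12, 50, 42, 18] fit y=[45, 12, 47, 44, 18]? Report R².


ȳ = 33.2
SS_res = Σ(y-ŷ)² = 14
SS_tot = Σ(y-ȳ)² = 1126.8
R² = 1 - SS_res/SS_tot = 1 - 0.0124 = 0.9876

0.9876


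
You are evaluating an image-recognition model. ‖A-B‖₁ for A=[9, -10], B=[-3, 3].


d = |9+ 3| + |-10-3|
  = 12 + 13
  = 25

25


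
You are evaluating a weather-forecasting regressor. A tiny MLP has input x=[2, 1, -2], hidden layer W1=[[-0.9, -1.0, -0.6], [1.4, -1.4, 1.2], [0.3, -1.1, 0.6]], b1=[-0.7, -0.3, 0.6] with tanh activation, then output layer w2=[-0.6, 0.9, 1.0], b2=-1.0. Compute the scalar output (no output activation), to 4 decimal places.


z1[0] = (-0.9)·(2) + (-1.0)·(1) + (-0.6)·(-2) - 0.7 = -2.3
z1[1] = (1.4)·(2) + (-1.4)·(1) + (1.2)·(-2) - 0.3 = -1.3
z1[2] = (0.3)·(2) + (-1.1)·(1) + (0.6)·(-2) + 0.6 = -1.1
h = tanh(z1) = [-0.9801, -0.8617, -0.8005]
output = (-0.6)·(-0.9801) + (0.9)·(-0.8617) + (1.0)·(-0.8005) - 1.0 = -1.988

-1.988


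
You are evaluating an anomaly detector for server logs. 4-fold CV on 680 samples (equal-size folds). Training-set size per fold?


Fold size = 680/4 = 170
Training per fold = 680 - 170 = 510

510
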